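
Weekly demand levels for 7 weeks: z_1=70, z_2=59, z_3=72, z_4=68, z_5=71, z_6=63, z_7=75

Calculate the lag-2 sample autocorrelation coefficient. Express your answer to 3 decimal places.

0.212

Mean z̄ = (70 + 59 + 72 + 68 + 71 + 63 + 75)/7 = 68.2857
Deviations from mean: 1.7143, -9.2857, 3.7143, -0.2857, 2.7143, -5.2857, 6.7143
Numerator Σ_{t=1}^{5}(z_t−z̄)(z_{t+2}−z̄) = 38.8367
Denominator Σ(z_t−z̄)² = 183.4286
r_2 = 38.8367 / 183.4286 = 0.212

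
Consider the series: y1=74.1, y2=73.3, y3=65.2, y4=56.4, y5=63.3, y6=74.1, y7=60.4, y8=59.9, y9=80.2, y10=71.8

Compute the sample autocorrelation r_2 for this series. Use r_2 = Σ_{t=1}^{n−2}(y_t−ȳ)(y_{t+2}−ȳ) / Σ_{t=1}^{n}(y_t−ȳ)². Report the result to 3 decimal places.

Mean ȳ = (74.1 + 73.3 + 65.2 + 56.4 + 63.3 + 74.1 + 60.4 + 59.9 + 80.2 + 71.8)/10 = 67.8700
Numerator Σ_{t=1}^{8}(y_t−ȳ)(y_{t+2}−ȳ) = -277.1148
Denominator Σ(y_t−ȳ)² = 553.4810
r_2 = -277.1148 / 553.4810 = -0.501

-0.501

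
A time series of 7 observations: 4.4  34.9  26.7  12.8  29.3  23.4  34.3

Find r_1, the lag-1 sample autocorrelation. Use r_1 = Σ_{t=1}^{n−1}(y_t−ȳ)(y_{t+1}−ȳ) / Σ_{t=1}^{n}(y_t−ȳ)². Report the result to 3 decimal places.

Mean ȳ = (4.4 + 34.9 + 26.7 + 12.8 + 29.3 + 23.4 + 34.3)/7 = 23.6857
Σ(y_t−ȳ)(y_{t+1}−ȳ) = (-216.2755) + (33.8031) + (-32.8127) + (-61.1155) + (-1.6041) + (-3.0327) = -281.0373
Denominator Σ(y_t−ȳ)² = 769.5486
r_1 = -281.0373 / 769.5486 = -0.365

-0.365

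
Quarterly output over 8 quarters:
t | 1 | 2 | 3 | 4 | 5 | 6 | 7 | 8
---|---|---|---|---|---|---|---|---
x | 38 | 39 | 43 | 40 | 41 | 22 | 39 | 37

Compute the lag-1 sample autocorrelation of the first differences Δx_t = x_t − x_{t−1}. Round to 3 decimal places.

First differences Δx: 1, 4, -3, 1, -19, 17, -2
Mean of differences = -0.1429
Numerator Σ(Δx_t−Δx̄)(Δx_{t+1}−Δx̄) = -387.0204
Denominator Σ(Δx_t−Δx̄)² = 680.8571
r_1(Δx) = -387.0204 / 680.8571 = -0.568

-0.568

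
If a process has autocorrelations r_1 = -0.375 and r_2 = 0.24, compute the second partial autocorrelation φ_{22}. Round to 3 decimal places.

φ_{22} = (r_2 − r_1²) / (1 − r_1²)
r_1² = (-0.375)² = 0.140625
Numerator = 0.24 − 0.1406 = 0.0994; denominator = 1 − 0.1406 = 0.8594
φ_{22} = 0.0994 / 0.8594 = 0.116

0.116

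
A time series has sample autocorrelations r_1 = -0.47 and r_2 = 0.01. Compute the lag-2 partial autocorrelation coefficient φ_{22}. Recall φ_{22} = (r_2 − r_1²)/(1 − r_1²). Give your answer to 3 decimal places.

-0.271

φ_{22} = (r_2 − r_1²) / (1 − r_1²)
r_1² = (-0.47)² = 0.2209
Numerator = 0.01 − 0.2209 = -0.2109; denominator = 1 − 0.2209 = 0.7791
φ_{22} = -0.2109 / 0.7791 = -0.271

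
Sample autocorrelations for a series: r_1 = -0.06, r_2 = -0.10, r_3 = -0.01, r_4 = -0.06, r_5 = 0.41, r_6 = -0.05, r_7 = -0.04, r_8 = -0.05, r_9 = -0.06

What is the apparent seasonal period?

The largest autocorrelation is r_5 = 0.41; the remaining lags stay at or below -0.01.
The dominant spike at lag 5 indicates a seasonal period of 5.

5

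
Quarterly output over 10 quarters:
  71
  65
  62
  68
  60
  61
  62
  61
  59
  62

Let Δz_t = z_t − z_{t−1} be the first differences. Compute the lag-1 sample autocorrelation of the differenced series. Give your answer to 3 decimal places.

-0.441

First differences Δz: -6, -3, 6, -8, 1, 1, -1, -2, 3
Mean of differences = -1.0000
Numerator Σ(Δz_t−Δz̄)(Δz_{t+1}−Δz̄) = -67.0000
Denominator Σ(Δz_t−Δz̄)² = 152.0000
r_1(Δz) = -67.0000 / 152.0000 = -0.441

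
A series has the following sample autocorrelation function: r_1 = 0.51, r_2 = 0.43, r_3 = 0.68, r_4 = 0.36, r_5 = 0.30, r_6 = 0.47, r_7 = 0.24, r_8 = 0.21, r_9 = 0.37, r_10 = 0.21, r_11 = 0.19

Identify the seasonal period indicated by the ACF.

3

The largest autocorrelation is r_3 = 0.68; the remaining lags stay at or below 0.51. The elevated value at lag 1 (0.51), dropping to 0.43 at lag 2, reflects decaying short-term dependence rather than seasonality.
The dominant spike at lag 3 indicates a seasonal period of 3.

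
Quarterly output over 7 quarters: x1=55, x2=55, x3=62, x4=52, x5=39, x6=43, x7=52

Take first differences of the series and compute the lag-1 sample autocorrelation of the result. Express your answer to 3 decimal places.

First differences Δx: 0, 7, -10, -13, 4, 9
Mean of differences = -0.5000
Numerator Σ(Δx_t−Δx̄)(Δx_{t+1}−Δx̄) = 37.7500
Denominator Σ(Δx_t−Δx̄)² = 413.5000
r_1(Δx) = 37.7500 / 413.5000 = 0.091

0.091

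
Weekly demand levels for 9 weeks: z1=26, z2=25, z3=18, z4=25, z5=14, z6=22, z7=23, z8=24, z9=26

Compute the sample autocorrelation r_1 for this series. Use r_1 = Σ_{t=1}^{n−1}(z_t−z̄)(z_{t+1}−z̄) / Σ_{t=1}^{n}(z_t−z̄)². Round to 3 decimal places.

Mean z̄ = (26 + 25 + 18 + 25 + 14 + 22 + 23 + 24 + 26)/9 = 22.5556
Numerator Σ_{t=1}^{8}(z_t−z̄)(z_{t+1}−z̄) = -24.6420
Denominator Σ(z_t−z̄)² = 132.2222
r_1 = -24.6420 / 132.2222 = -0.186

-0.186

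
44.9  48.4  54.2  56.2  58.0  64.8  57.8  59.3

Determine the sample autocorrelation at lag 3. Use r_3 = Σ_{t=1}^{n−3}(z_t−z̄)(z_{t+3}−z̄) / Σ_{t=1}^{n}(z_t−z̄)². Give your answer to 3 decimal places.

Mean z̄ = (44.9 + 48.4 + 54.2 + 56.2 + 58.0 + 64.8 + 57.8 + 59.3)/8 = 55.4500
Deviations from mean: -10.5500, -7.0500, -1.2500, 0.7500, 2.5500, 9.3500, 2.3500, 3.8500
Numerator Σ_{t=1}^{5}(z_t−z̄)(z_{t+3}−z̄) = -25.9975
Denominator Σ(z_t−z̄)² = 277.4000
r_3 = -25.9975 / 277.4000 = -0.094

-0.094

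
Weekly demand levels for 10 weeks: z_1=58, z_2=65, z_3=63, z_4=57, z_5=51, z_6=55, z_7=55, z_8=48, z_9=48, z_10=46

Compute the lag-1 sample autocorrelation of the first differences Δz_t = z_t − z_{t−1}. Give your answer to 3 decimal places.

First differences Δz: 7, -2, -6, -6, 4, 0, -7, 0, -2
Mean of differences = -1.3333
Numerator Σ(Δz_t−Δz̄)(Δz_{t+1}−Δz̄) = -14.4444
Denominator Σ(Δz_t−Δz̄)² = 178.0000
r_1(Δz) = -14.4444 / 178.0000 = -0.081

-0.081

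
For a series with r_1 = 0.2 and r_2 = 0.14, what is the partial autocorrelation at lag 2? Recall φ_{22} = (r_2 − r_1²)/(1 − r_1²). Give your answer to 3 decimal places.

φ_{22} = (r_2 − r_1²) / (1 − r_1²)
r_1² = (0.2)² = 0.04
Numerator = 0.14 − 0.0400 = 0.1000; denominator = 1 − 0.0400 = 0.9600
φ_{22} = 0.1000 / 0.9600 = 0.104

0.104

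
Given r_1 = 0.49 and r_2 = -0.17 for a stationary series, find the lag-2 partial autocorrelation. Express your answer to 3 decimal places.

φ_{22} = (r_2 − r_1²) / (1 − r_1²)
r_1² = (0.49)² = 0.2401
Numerator = -0.17 − 0.2401 = -0.4101; denominator = 1 − 0.2401 = 0.7599
φ_{22} = -0.4101 / 0.7599 = -0.540

-0.540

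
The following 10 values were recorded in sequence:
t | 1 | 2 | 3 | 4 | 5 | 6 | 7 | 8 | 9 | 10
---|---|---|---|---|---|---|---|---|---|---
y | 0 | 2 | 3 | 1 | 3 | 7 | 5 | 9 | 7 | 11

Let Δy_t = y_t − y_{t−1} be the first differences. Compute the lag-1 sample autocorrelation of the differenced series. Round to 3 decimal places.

-0.641

First differences Δy: 2, 1, -2, 2, 4, -2, 4, -2, 4
Mean of differences = 1.2222
Numerator Σ(Δy_t−Δȳ)(Δy_{t+1}−Δȳ) = -35.6049
Denominator Σ(Δy_t−Δȳ)² = 55.5556
r_1(Δy) = -35.6049 / 55.5556 = -0.641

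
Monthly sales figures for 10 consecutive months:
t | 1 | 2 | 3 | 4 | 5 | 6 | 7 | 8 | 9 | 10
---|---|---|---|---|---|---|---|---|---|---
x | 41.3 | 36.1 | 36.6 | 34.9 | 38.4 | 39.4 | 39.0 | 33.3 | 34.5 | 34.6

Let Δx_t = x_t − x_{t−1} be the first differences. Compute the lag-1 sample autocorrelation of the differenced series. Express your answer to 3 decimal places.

First differences Δx: -5.2, 0.5, -1.7, 3.5, 1.0, -0.4, -5.7, 1.2, 0.1
Mean of differences = -0.7444
Numerator Σ(Δx_t−Δx̄)(Δx_{t+1}−Δx̄) = -12.4853
Denominator Σ(Δx_t−Δx̄)² = 72.5422
r_1(Δx) = -12.4853 / 72.5422 = -0.172

-0.172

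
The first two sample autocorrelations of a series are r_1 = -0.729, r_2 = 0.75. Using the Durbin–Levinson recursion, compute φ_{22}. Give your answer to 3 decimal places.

φ_{22} = (r_2 − r_1²) / (1 − r_1²)
r_1² = (-0.729)² = 0.531441
Numerator = 0.75 − 0.5314 = 0.2186; denominator = 1 − 0.5314 = 0.4686
φ_{22} = 0.2186 / 0.4686 = 0.466

0.466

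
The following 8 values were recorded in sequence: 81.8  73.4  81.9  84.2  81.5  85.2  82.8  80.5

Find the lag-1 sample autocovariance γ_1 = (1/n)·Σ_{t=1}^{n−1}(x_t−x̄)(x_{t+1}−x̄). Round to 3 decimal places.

Mean x̄ = (81.8 + 73.4 + 81.9 + 84.2 + 81.5 + 85.2 + 82.8 + 80.5)/8 = 81.4125
Σ_{t=1}^{7}(x_t−x̄)(x_{t+1}−x̄) = -1.0877
γ_1 = -1.0877 / 8 = -0.136

-0.136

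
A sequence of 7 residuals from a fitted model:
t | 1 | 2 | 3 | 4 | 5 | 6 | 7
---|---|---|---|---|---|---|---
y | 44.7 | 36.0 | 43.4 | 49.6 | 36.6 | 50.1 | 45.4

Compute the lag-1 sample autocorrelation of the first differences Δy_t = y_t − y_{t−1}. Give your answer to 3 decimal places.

First differences Δy: -8.7, 7.4, 6.2, -13.0, 13.5, -4.7
Mean of differences = 0.1167
Numerator Σ(Δy_t−Δȳ)(Δy_{t+1}−Δȳ) = -339.7086
Denominator Σ(Δy_t−Δȳ)² = 542.1483
r_1(Δy) = -339.7086 / 542.1483 = -0.627

-0.627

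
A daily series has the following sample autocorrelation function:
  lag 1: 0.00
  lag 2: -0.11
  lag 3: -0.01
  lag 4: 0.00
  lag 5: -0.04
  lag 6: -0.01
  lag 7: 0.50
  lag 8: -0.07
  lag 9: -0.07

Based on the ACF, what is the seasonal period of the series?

The largest autocorrelation is r_7 = 0.50; the remaining lags stay at or below 0.00.
The dominant spike at lag 7 indicates a seasonal period of 7.

7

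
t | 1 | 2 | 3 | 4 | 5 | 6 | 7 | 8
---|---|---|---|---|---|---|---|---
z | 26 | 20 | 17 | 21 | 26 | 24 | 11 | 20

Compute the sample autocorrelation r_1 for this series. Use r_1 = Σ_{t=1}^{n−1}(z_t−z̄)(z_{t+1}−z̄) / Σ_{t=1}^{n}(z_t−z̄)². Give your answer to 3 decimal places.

-0.050

Mean z̄ = (26 + 20 + 17 + 21 + 26 + 24 + 11 + 20)/8 = 20.6250
Deviations from mean: 5.3750, -0.6250, -3.6250, 0.3750, 5.3750, 3.3750, -9.6250, -0.6250
Numerator Σ_{t=1}^{7}(z_t−z̄)(z_{t+1}−z̄) = -8.7656
Denominator Σ(z_t−z̄)² = 175.8750
r_1 = -8.7656 / 175.8750 = -0.050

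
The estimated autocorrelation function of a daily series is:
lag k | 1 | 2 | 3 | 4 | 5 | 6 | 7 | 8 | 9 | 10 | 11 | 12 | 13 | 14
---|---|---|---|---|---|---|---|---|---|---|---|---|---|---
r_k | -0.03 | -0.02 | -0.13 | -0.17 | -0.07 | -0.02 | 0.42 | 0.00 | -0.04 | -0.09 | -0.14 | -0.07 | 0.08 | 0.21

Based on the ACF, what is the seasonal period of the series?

The largest autocorrelation is r_7 = 0.42, with a weaker echo at lag 14 (0.21); the remaining lags stay at or below 0.08.
The dominant spike at lag 7 indicates a seasonal period of 7.

7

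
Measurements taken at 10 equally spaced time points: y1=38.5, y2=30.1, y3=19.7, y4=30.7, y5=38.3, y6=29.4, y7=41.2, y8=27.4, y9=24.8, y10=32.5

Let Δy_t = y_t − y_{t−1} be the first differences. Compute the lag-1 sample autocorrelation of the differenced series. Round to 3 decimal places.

-0.322

First differences Δy: -8.4, -10.4, 11.0, 7.6, -8.9, 11.8, -13.8, -2.6, 7.7
Mean of differences = -0.6667
Numerator Σ(Δy_t−Δȳ)(Δy_{t+1}−Δȳ) = -267.0578
Denominator Σ(Δy_t−Δȳ)² = 828.4200
r_1(Δy) = -267.0578 / 828.4200 = -0.322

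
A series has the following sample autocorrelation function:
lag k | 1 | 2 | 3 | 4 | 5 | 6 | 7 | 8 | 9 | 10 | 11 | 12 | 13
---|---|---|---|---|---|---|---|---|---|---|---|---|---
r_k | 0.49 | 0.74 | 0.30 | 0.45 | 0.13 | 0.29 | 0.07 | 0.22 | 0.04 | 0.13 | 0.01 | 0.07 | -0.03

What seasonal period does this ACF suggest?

2

The largest autocorrelation is r_2 = 0.74; the remaining lags stay at or below 0.49.
The dominant spike at lag 2 indicates a seasonal period of 2.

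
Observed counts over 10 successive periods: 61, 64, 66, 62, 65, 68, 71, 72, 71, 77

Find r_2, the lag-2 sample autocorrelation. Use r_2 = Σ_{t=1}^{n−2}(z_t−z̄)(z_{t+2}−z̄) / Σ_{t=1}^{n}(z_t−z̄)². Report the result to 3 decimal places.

0.345

Mean z̄ = (61 + 64 + 66 + 62 + 65 + 68 + 71 + 72 + 71 + 77)/10 = 67.7000
Numerator Σ_{t=1}^{8}(z_t−z̄)(z_{t+2}−z̄) = 78.6200
Denominator Σ(z_t−z̄)² = 228.1000
r_2 = 78.6200 / 228.1000 = 0.345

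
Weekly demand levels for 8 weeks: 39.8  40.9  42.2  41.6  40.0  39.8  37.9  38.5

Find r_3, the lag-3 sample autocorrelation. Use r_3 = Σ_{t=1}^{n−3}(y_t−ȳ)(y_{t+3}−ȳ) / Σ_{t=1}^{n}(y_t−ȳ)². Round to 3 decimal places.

Mean ȳ = (39.8 + 40.9 + 42.2 + 41.6 + 40.0 + 39.8 + 37.9 + 38.5)/8 = 40.0875
Σ(y_t−ȳ)(y_{t+3}−ȳ) = (-0.4348) + (-0.0711) + (-0.6073) + (-3.3086) + (0.1389) = -4.2830
Denominator Σ(y_t−ȳ)² = 14.8888
r_3 = -4.2830 / 14.8888 = -0.288

-0.288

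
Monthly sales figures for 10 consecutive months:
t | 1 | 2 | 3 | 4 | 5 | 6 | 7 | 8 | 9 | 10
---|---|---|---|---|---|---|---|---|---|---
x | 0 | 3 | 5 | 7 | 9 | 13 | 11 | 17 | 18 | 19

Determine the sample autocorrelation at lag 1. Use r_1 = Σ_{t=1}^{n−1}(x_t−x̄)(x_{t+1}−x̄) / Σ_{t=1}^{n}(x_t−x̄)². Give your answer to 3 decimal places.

0.664

Mean x̄ = (0 + 3 + 5 + 7 + 9 + 13 + 11 + 17 + 18 + 19)/10 = 10.2000
Numerator Σ_{t=1}^{9}(x_t−x̄)(x_{t+1}−x̄) = 257.3600
Denominator Σ(x_t−x̄)² = 387.6000
r_1 = 257.3600 / 387.6000 = 0.664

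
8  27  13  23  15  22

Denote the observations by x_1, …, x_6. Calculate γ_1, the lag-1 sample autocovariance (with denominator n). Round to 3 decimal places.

Mean x̄ = (8 + 27 + 13 + 23 + 15 + 22)/6 = 18.0000
Deviations: -10.0000, 9.0000, -5.0000, 5.0000, -3.0000, 4.0000
Σ_{t=1}^{5}(x_t−x̄)(x_{t+1}−x̄) = -187.0000
γ_1 = -187.0000 / 6 = -31.167

-31.167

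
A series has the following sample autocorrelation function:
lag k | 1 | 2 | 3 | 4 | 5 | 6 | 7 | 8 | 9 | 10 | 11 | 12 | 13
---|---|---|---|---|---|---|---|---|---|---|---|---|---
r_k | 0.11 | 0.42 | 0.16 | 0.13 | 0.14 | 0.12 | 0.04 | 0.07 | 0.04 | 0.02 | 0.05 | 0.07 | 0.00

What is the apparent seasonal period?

2

The largest autocorrelation is r_2 = 0.42; the remaining lags stay at or below 0.16.
The dominant spike at lag 2 indicates a seasonal period of 2.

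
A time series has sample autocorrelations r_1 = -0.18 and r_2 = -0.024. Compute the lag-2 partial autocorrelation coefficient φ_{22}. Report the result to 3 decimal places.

φ_{22} = (r_2 − r_1²) / (1 − r_1²)
r_1² = (-0.18)² = 0.0324
Numerator = -0.024 − 0.0324 = -0.0564; denominator = 1 − 0.0324 = 0.9676
φ_{22} = -0.0564 / 0.9676 = -0.058

-0.058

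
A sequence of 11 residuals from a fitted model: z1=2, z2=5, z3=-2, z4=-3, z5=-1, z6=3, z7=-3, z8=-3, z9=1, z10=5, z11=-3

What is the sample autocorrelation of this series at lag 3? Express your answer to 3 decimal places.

-0.070

Mean z̄ = (2 + 5 − 2 − 3 − 1 + 3 − 3 − 3 + 1 + 5 − 3)/11 = 0.0909
Numerator Σ_{t=1}^{8}(z_t−z̄)(z_{t+3}−z̄) = -7.3884
Denominator Σ(z_t−z̄)² = 104.9091
r_3 = -7.3884 / 104.9091 = -0.070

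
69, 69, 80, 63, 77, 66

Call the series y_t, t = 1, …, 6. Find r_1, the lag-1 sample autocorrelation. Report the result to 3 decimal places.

-0.761

Mean ȳ = (69 + 69 + 80 + 63 + 77 + 66)/6 = 70.6667
Deviations from mean: -1.6667, -1.6667, 9.3333, -7.6667, 6.3333, -4.6667
Numerator Σ_{t=1}^{5}(y_t−ȳ)(y_{t+1}−ȳ) = -162.4444
Denominator Σ(y_t−ȳ)² = 213.3333
r_1 = -162.4444 / 213.3333 = -0.761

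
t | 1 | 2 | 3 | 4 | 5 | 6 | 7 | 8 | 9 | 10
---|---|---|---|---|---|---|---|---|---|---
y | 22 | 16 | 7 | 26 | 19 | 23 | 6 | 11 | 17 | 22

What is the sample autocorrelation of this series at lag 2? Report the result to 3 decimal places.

-0.266

Mean ȳ = (22 + 16 + 7 + 26 + 19 + 23 + 6 + 11 + 17 + 22)/10 = 16.9000
Numerator Σ_{t=1}^{8}(y_t−ȳ)(y_{t+2}−ȳ) = -114.0200
Denominator Σ(y_t−ȳ)² = 428.9000
r_2 = -114.0200 / 428.9000 = -0.266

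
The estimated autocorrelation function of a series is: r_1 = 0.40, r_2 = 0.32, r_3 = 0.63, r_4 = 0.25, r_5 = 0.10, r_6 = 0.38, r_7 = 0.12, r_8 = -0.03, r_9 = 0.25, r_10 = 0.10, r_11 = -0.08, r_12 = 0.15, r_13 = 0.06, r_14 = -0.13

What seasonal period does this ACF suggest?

3

The largest autocorrelation is r_3 = 0.63; the remaining lags stay at or below 0.40. The elevated value at lag 1 (0.40), dropping to 0.32 at lag 2, reflects decaying short-term dependence rather than seasonality.
The dominant spike at lag 3 indicates a seasonal period of 3.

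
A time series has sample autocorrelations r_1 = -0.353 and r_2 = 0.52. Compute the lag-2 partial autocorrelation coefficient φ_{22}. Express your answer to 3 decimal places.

0.452

φ_{22} = (r_2 − r_1²) / (1 − r_1²)
r_1² = (-0.353)² = 0.124609
Numerator = 0.52 − 0.1246 = 0.3954; denominator = 1 − 0.1246 = 0.8754
φ_{22} = 0.3954 / 0.8754 = 0.452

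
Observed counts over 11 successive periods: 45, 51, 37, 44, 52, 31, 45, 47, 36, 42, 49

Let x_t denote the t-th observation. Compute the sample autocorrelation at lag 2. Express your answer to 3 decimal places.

Mean x̄ = (45 + 51 + 37 + 44 + 52 + 31 + 45 + 47 + 36 + 42 + 49)/11 = 43.5455
Numerator Σ_{t=1}^{9}(x_t−x̄)(x_{t+2}−x̄) = -155.6860
Denominator Σ(x_t−x̄)² = 432.7273
r_2 = -155.6860 / 432.7273 = -0.360

-0.360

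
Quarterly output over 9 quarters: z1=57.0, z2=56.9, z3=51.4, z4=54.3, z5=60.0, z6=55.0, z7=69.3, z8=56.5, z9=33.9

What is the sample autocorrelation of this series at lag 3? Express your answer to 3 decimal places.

0.008

Mean z̄ = (57.0 + 56.9 + 51.4 + 54.3 + 60.0 + 55.0 + 69.3 + 56.5 + 33.9)/9 = 54.9222
Numerator Σ_{t=1}^{6}(z_t−z̄)(z_{t+3}−z̄) = 5.9063
Denominator Σ(z_t−z̄)² = 697.9556
r_3 = 5.9063 / 697.9556 = 0.008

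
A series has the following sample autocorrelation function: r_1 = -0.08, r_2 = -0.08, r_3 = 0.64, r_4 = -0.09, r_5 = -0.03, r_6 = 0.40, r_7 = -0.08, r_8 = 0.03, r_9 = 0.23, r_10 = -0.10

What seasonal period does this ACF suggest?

The largest autocorrelation is r_3 = 0.64, with weaker echoes at lags 6 (0.40) and 9 (0.23); the remaining lags stay at or below 0.03.
The dominant spike at lag 3 indicates a seasonal period of 3.

3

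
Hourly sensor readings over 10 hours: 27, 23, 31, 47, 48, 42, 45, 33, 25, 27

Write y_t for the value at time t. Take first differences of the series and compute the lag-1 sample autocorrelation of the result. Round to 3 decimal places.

0.222

First differences Δy: -4, 8, 16, 1, -6, 3, -12, -8, 2
Mean of differences = 0.0000
Numerator Σ(Δy_t−Δȳ)(Δy_{t+1}−Δȳ) = 132.0000
Denominator Σ(Δy_t−Δȳ)² = 594.0000
r_1(Δy) = 132.0000 / 594.0000 = 0.222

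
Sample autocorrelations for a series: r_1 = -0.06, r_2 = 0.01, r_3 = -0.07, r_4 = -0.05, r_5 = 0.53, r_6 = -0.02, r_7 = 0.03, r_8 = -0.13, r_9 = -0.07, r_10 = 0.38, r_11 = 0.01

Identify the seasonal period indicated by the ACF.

The largest autocorrelation is r_5 = 0.53, with a weaker echo at lag 10 (0.38); the remaining lags stay at or below 0.03.
The dominant spike at lag 5 indicates a seasonal period of 5.

5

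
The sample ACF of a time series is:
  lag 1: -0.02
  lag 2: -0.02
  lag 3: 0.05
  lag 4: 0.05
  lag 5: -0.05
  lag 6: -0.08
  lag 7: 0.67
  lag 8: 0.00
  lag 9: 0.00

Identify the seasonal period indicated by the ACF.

7

The largest autocorrelation is r_7 = 0.67; the remaining lags stay at or below 0.05.
The dominant spike at lag 7 indicates a seasonal period of 7.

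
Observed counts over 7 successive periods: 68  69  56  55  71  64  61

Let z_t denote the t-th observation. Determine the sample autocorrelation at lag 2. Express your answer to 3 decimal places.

-0.663

Mean z̄ = (68 + 69 + 56 + 55 + 71 + 64 + 61)/7 = 63.4286
Numerator Σ_{t=1}^{5}(z_t−z̄)(z_{t+2}−z̄) = -160.3673
Denominator Σ(z_t−z̄)² = 241.7143
r_2 = -160.3673 / 241.7143 = -0.663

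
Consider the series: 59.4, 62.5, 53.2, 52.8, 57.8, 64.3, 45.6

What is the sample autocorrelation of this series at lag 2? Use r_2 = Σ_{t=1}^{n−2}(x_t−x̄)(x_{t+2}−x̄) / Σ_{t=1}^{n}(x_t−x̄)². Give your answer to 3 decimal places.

-0.316

Mean x̄ = (59.4 + 62.5 + 53.2 + 52.8 + 57.8 + 64.3 + 45.6)/7 = 56.5143
Deviations from mean: 2.8857, 5.9857, -3.3143, -3.7143, 1.2857, 7.7857, -10.9143
Numerator Σ_{t=1}^{5}(x_t−x̄)(x_{t+2}−x̄) = -79.0090
Denominator Σ(x_t−x̄)² = 250.3286
r_2 = -79.0090 / 250.3286 = -0.316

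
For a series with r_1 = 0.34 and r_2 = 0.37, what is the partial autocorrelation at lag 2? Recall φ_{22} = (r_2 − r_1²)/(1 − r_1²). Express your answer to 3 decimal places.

0.288

φ_{22} = (r_2 − r_1²) / (1 − r_1²)
r_1² = (0.34)² = 0.1156
Numerator = 0.37 − 0.1156 = 0.2544; denominator = 1 − 0.1156 = 0.8844
φ_{22} = 0.2544 / 0.8844 = 0.288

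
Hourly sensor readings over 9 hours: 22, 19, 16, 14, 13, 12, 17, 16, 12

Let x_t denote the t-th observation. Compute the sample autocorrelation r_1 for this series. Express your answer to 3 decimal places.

0.336

Mean x̄ = (22 + 19 + 16 + 14 + 13 + 12 + 17 + 16 + 12)/9 = 15.6667
Numerator Σ_{t=1}^{8}(x_t−x̄)(x_{t+1}−x̄) = 30.2222
Denominator Σ(x_t−x̄)² = 90.0000
r_1 = 30.2222 / 90.0000 = 0.336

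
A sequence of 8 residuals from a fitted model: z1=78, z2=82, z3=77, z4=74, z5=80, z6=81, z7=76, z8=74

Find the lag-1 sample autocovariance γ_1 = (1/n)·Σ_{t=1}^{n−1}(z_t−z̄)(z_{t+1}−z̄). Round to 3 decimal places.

Mean z̄ = (78 + 82 + 77 + 74 + 80 + 81 + 76 + 74)/8 = 77.7500
Deviations: 0.2500, 4.2500, -0.7500, -3.7500, 2.2500, 3.2500, -1.7500, -3.7500
Σ_{t=1}^{7}(z_t−z̄)(z_{t+1}−z̄) = 0.4375
γ_1 = 0.4375 / 8 = 0.055

0.055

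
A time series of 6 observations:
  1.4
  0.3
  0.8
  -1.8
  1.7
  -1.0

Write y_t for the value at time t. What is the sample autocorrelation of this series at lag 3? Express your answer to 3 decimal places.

Mean ȳ = (1.4 + 0.3 + 0.8 − 1.8 + 1.7 − 1.0)/6 = 0.2333
Deviations from mean: 1.1667, 0.0667, 0.5667, -2.0333, 1.4667, -1.2333
Numerator Σ_{t=1}^{3}(y_t−ȳ)(y_{t+3}−ȳ) = -2.9733
Denominator Σ(y_t−ȳ)² = 9.4933
r_3 = -2.9733 / 9.4933 = -0.313

-0.313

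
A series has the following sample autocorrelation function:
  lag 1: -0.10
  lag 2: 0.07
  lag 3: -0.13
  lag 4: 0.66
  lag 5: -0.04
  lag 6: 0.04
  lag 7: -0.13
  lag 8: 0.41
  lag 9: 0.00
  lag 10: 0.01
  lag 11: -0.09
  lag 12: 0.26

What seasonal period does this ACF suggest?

The largest autocorrelation is r_4 = 0.66, with weaker echoes at lags 8 (0.41) and 12 (0.26); the remaining lags stay at or below 0.07.
The dominant spike at lag 4 indicates a seasonal period of 4.

4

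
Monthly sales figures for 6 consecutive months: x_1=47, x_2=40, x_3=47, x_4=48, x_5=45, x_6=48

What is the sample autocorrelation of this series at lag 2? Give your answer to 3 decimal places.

-0.161

Mean x̄ = (47 + 40 + 47 + 48 + 45 + 48)/6 = 45.8333
Deviations from mean: 1.1667, -5.8333, 1.1667, 2.1667, -0.8333, 2.1667
Numerator Σ_{t=1}^{4}(x_t−x̄)(x_{t+2}−x̄) = -7.5556
Denominator Σ(x_t−x̄)² = 46.8333
r_2 = -7.5556 / 46.8333 = -0.161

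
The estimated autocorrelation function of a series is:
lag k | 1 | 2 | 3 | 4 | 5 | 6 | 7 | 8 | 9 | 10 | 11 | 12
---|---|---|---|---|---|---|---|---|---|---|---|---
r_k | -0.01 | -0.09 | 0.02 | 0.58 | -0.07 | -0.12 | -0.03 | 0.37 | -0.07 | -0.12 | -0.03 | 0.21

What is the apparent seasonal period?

4

The largest autocorrelation is r_4 = 0.58, with weaker echoes at lags 8 (0.37) and 12 (0.21); the remaining lags stay at or below 0.02.
The dominant spike at lag 4 indicates a seasonal period of 4.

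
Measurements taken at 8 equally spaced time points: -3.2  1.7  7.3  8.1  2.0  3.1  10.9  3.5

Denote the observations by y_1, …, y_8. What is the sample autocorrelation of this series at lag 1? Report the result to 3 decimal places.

Mean ȳ = (-3.2 + 1.7 + 7.3 + 8.1 + 2.0 + 3.1 + 10.9 + 3.5)/8 = 4.1750
Σ(y_t−ȳ)(y_{t+1}−ȳ) = (18.2531) + (-7.7344) + (12.2656) + (-8.5369) + (2.3381) + (-7.2294) + (-4.5394) = 4.8169
Denominator Σ(y_t−ȳ)² = 137.2550
r_1 = 4.8169 / 137.2550 = 0.035

0.035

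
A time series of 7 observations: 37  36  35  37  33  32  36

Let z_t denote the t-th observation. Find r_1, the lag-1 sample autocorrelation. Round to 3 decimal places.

0.055

Mean z̄ = (37 + 36 + 35 + 37 + 33 + 32 + 36)/7 = 35.1429
Σ(z_t−z̄)(z_{t+1}−z̄) = (1.5918) + (-0.1224) + (-0.2653) + (-3.9796) + (6.7347) + (-2.6939) = 1.2653
Denominator Σ(z_t−z̄)² = 22.8571
r_1 = 1.2653 / 22.8571 = 0.055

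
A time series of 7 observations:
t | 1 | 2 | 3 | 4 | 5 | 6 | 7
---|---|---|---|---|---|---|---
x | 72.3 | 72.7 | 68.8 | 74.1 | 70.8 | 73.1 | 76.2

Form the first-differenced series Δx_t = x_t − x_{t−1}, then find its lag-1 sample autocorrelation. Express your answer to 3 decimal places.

First differences Δx: 0.4, -3.9, 5.3, -3.3, 2.3, 3.1
Mean of differences = 0.6500
Numerator Σ(Δx_t−Δx̄)(Δx_{t+1}−Δx̄) = -40.8625
Denominator Σ(Δx_t−Δx̄)² = 66.7150
r_1(Δx) = -40.8625 / 66.7150 = -0.612

-0.612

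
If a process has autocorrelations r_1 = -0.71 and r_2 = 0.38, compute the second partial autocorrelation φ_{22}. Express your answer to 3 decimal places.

φ_{22} = (r_2 − r_1²) / (1 − r_1²)
r_1² = (-0.71)² = 0.5041
Numerator = 0.38 − 0.5041 = -0.1241; denominator = 1 − 0.5041 = 0.4959
φ_{22} = -0.1241 / 0.4959 = -0.250

-0.250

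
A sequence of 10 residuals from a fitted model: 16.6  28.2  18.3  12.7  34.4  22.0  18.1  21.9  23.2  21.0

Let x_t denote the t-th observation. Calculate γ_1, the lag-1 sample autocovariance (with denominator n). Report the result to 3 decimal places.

-13.738

Mean x̄ = (16.6 + 28.2 + 18.3 + 12.7 + 34.4 + 22.0 + 18.1 + 21.9 + 23.2 + 21.0)/10 = 21.6400
Σ_{t=1}^{9}(x_t−x̄)(x_{t+1}−x̄) = -137.3816
γ_1 = -137.3816 / 10 = -13.738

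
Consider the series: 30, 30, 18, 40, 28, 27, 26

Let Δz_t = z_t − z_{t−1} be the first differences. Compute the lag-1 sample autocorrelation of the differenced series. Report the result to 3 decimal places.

-0.671

First differences Δz: 0, -12, 22, -12, -1, -1
Mean of differences = -0.6667
Numerator Σ(Δz_t−Δz̄)(Δz_{t+1}−Δz̄) = -517.4444
Denominator Σ(Δz_t−Δz̄)² = 771.3333
r_1(Δz) = -517.4444 / 771.3333 = -0.671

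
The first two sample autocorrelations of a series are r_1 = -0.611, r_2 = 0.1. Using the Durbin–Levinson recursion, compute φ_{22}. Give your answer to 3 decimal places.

φ_{22} = (r_2 − r_1²) / (1 − r_1²)
r_1² = (-0.611)² = 0.373321
Numerator = 0.1 − 0.3733 = -0.2733; denominator = 1 − 0.3733 = 0.6267
φ_{22} = -0.2733 / 0.6267 = -0.436

-0.436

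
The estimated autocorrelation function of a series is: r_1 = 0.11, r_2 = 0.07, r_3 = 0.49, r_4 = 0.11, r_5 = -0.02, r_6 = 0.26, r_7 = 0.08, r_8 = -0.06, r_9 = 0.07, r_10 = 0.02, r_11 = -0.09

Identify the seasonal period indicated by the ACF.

The largest autocorrelation is r_3 = 0.49, with a weaker echo at lag 6 (0.26); the remaining lags stay at or below 0.11.
The dominant spike at lag 3 indicates a seasonal period of 3.

3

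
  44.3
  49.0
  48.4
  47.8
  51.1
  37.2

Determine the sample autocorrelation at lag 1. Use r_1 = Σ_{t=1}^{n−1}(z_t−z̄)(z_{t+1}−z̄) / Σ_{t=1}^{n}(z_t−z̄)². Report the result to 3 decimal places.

-0.267

Mean z̄ = (44.3 + 49.0 + 48.4 + 47.8 + 51.1 + 37.2)/6 = 46.3000
Σ(z_t−z̄)(z_{t+1}−z̄) = (-5.4000) + (5.6700) + (3.1500) + (7.2000) + (-43.6800) = -33.0600
Denominator Σ(z_t−z̄)² = 123.8000
r_1 = -33.0600 / 123.8000 = -0.267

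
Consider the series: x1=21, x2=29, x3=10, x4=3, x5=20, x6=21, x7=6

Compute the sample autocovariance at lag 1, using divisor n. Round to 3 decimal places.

Mean x̄ = (21 + 29 + 10 + 3 + 20 + 21 + 6)/7 = 15.7143
Deviations: 5.2857, 13.2857, -5.7143, -12.7143, 4.2857, 5.2857, -9.7143
Σ_{t=1}^{6}(x_t−x̄)(x_{t+1}−x̄) = -16.2245
γ_1 = -16.2245 / 7 = -2.318

-2.318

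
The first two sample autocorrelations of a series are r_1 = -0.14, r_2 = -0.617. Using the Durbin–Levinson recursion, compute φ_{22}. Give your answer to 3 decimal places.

-0.649

φ_{22} = (r_2 − r_1²) / (1 − r_1²)
r_1² = (-0.14)² = 0.0196
Numerator = -0.617 − 0.0196 = -0.6366; denominator = 1 − 0.0196 = 0.9804
φ_{22} = -0.6366 / 0.9804 = -0.649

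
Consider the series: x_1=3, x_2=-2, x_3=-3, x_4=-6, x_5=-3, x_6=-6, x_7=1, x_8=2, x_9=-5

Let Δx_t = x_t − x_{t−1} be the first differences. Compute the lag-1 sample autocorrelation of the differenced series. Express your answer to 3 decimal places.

-0.194

First differences Δx: -5, -1, -3, 3, -3, 7, 1, -7
Mean of differences = -1.0000
Numerator Σ(Δx_t−Δx̄)(Δx_{t+1}−Δx̄) = -28.0000
Denominator Σ(Δx_t−Δx̄)² = 144.0000
r_1(Δx) = -28.0000 / 144.0000 = -0.194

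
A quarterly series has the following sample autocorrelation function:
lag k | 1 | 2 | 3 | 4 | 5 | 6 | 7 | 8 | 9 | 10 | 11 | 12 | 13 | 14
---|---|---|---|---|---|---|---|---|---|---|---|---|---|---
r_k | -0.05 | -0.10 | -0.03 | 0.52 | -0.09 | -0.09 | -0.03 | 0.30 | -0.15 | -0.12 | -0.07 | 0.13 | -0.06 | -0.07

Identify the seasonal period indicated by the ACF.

4

The largest autocorrelation is r_4 = 0.52, with a weaker echo at lag 8 (0.30); the remaining lags stay at or below 0.13.
The dominant spike at lag 4 indicates a seasonal period of 4.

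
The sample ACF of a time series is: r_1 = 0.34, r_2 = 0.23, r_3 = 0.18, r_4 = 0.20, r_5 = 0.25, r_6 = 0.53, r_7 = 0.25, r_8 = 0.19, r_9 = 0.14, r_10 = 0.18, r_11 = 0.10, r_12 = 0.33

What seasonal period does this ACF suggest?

The largest autocorrelation is r_6 = 0.53; the remaining lags stay at or below 0.34. The elevated value at lag 1 (0.34), dropping to 0.23 at lag 2, reflects decaying short-term dependence rather than seasonality.
The dominant spike at lag 6 indicates a seasonal period of 6.

6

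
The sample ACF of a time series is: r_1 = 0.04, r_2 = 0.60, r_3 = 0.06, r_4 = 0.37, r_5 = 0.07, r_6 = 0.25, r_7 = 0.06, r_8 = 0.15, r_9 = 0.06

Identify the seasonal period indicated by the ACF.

The largest autocorrelation is r_2 = 0.60, with weaker echoes at lags 4 (0.37), 6 (0.25) and 8 (0.15); the remaining lags stay at or below 0.07.
The dominant spike at lag 2 indicates a seasonal period of 2.

2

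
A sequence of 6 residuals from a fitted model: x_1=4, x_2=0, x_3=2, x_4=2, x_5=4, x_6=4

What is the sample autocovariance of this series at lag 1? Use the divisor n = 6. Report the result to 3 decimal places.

-0.074

Mean x̄ = (4 + 0 + 2 + 2 + 4 + 4)/6 = 2.6667
Deviations: 1.3333, -2.6667, -0.6667, -0.6667, 1.3333, 1.3333
Σ_{t=1}^{5}(x_t−x̄)(x_{t+1}−x̄) = -0.4444
γ_1 = -0.4444 / 6 = -0.074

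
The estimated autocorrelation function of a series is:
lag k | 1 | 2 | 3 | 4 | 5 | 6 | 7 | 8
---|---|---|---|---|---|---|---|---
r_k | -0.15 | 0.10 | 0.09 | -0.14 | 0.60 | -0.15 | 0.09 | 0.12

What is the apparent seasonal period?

5

The largest autocorrelation is r_5 = 0.60; the remaining lags stay at or below 0.12.
The dominant spike at lag 5 indicates a seasonal period of 5.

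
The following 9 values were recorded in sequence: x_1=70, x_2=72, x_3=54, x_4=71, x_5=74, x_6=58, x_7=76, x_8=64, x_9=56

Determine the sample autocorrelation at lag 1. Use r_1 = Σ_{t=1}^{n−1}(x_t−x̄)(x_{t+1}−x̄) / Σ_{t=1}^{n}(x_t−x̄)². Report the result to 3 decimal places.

Mean x̄ = (70 + 72 + 54 + 71 + 74 + 58 + 76 + 64 + 56)/9 = 66.1111
Numerator Σ_{t=1}^{8}(x_t−x̄)(x_{t+1}−x̄) = -212.7901
Denominator Σ(x_t−x̄)² = 552.8889
r_1 = -212.7901 / 552.8889 = -0.385

-0.385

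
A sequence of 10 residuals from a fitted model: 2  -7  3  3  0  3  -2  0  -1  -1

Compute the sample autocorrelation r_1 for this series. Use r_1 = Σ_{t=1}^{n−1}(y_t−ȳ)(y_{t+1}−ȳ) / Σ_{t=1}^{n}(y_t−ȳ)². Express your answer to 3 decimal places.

-0.360

Mean ȳ = (2 − 7 + 3 + 3 + 0 + 3 − 2 + 0 − 1 − 1)/10 = 0.0000
Numerator Σ_{t=1}^{9}(y_t−ȳ)(y_{t+1}−ȳ) = -31.0000
Denominator Σ(y_t−ȳ)² = 86.0000
r_1 = -31.0000 / 86.0000 = -0.360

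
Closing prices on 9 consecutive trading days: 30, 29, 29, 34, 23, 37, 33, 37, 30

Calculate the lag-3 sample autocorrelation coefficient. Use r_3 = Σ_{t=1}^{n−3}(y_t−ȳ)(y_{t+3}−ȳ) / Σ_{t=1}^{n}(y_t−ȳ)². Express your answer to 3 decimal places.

Mean ȳ = (30 + 29 + 29 + 34 + 23 + 37 + 33 + 37 + 30)/9 = 31.3333
Σ(y_t−ȳ)(y_{t+3}−ȳ) = (-3.5556) + (19.4444) + (-13.2222) + (4.4444) + (-47.2222) + (-7.5556) = -47.6667
Denominator Σ(y_t−ȳ)² = 158.0000
r_3 = -47.6667 / 158.0000 = -0.302

-0.302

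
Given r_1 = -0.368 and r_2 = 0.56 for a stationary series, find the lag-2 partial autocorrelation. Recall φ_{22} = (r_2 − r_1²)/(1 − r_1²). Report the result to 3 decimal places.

φ_{22} = (r_2 − r_1²) / (1 − r_1²)
r_1² = (-0.368)² = 0.135424
Numerator = 0.56 − 0.1354 = 0.4246; denominator = 1 − 0.1354 = 0.8646
φ_{22} = 0.4246 / 0.8646 = 0.491

0.491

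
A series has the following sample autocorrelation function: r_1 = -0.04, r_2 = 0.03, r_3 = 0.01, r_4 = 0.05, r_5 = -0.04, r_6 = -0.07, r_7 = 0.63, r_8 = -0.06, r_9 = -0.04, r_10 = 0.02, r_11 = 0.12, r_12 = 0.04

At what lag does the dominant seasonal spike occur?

The largest autocorrelation is r_7 = 0.63; the remaining lags stay at or below 0.12.
The dominant spike at lag 7 indicates a seasonal period of 7.

7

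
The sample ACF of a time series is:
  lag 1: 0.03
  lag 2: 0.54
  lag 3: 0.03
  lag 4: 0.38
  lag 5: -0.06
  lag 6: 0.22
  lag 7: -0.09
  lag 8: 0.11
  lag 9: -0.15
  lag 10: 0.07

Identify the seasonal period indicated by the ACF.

2

The largest autocorrelation is r_2 = 0.54, with weaker echoes at lags 4 (0.38) and 6 (0.22); the remaining lags stay at or below 0.11.
The dominant spike at lag 2 indicates a seasonal period of 2.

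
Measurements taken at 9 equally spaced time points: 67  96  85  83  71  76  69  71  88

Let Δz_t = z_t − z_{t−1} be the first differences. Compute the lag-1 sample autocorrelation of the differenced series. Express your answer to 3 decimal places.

-0.203

First differences Δz: 29, -11, -2, -12, 5, -7, 2, 17
Mean of differences = 2.6250
Numerator Σ(Δz_t−Δz̄)(Δz_{t+1}−Δz̄) = -289.2656
Denominator Σ(Δz_t−Δz̄)² = 1421.8750
r_1(Δz) = -289.2656 / 1421.8750 = -0.203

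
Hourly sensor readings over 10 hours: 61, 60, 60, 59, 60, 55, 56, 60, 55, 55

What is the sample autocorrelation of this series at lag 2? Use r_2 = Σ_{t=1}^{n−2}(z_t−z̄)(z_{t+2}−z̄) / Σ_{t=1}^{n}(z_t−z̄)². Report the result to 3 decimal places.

Mean z̄ = (61 + 60 + 60 + 59 + 60 + 55 + 56 + 60 + 55 + 55)/10 = 58.1000
Numerator Σ_{t=1}^{8}(z_t−z̄)(z_{t+2}−z̄) = -1.2200
Denominator Σ(z_t−z̄)² = 56.9000
r_2 = -1.2200 / 56.9000 = -0.021

-0.021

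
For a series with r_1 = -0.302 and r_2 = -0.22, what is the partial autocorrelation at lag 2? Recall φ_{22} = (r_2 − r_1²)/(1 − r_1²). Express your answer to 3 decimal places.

φ_{22} = (r_2 − r_1²) / (1 − r_1²)
r_1² = (-0.302)² = 0.091204
Numerator = -0.22 − 0.0912 = -0.3112; denominator = 1 − 0.0912 = 0.9088
φ_{22} = -0.3112 / 0.9088 = -0.342

-0.342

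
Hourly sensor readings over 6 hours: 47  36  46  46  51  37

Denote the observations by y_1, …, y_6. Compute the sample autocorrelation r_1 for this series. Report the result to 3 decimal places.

Mean ȳ = (47 + 36 + 46 + 46 + 51 + 37)/6 = 43.8333
Deviations from mean: 3.1667, -7.8333, 2.1667, 2.1667, 7.1667, -6.8333
Σ(y_t−ȳ)(y_{t+1}−ȳ) = (-24.8056) + (-16.9722) + (4.6944) + (15.5278) + (-48.9722) = -70.5278
Denominator Σ(y_t−ȳ)² = 178.8333
r_1 = -70.5278 / 178.8333 = -0.394

-0.394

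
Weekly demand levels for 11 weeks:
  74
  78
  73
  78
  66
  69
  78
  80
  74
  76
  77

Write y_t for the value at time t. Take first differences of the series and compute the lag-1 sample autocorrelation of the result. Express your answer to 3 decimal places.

First differences Δy: 4, -5, 5, -12, 3, 9, 2, -6, 2, 1
Mean of differences = 0.3000
Numerator Σ(Δy_t−Δȳ)(Δy_{t+1}−Δȳ) = -117.4900
Denominator Σ(Δy_t−Δȳ)² = 344.1000
r_1(Δy) = -117.4900 / 344.1000 = -0.341

-0.341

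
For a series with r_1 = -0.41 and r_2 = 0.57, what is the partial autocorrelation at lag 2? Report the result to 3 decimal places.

φ_{22} = (r_2 − r_1²) / (1 − r_1²)
r_1² = (-0.41)² = 0.1681
Numerator = 0.57 − 0.1681 = 0.4019; denominator = 1 − 0.1681 = 0.8319
φ_{22} = 0.4019 / 0.8319 = 0.483

0.483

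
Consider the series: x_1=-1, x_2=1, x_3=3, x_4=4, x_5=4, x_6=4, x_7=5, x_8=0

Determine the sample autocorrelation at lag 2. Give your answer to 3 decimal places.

-0.029

Mean x̄ = (-1 + 1 + 3 + 4 + 4 + 4 + 5 + 0)/8 = 2.5000
Σ(x_t−x̄)(x_{t+2}−x̄) = (-1.7500) + (-2.2500) + (0.7500) + (2.2500) + (3.7500) + (-3.7500) = -1.0000
Denominator Σ(x_t−x̄)² = 34.0000
r_2 = -1.0000 / 34.0000 = -0.029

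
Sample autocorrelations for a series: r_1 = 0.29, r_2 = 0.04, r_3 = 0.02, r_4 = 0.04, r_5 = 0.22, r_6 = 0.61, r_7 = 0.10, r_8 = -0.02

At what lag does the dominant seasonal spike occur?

The largest autocorrelation is r_6 = 0.61; the remaining lags stay at or below 0.29. The elevated value at lag 1 (0.29), dropping to 0.04 at lag 2, reflects decaying short-term dependence rather than seasonality.
The dominant spike at lag 6 indicates a seasonal period of 6.

6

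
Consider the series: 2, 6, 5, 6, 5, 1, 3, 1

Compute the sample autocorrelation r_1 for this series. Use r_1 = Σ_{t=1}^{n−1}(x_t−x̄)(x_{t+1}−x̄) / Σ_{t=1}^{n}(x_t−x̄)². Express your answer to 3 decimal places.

Mean x̄ = (2 + 6 + 5 + 6 + 5 + 1 + 3 + 1)/8 = 3.6250
Σ(x_t−x̄)(x_{t+1}−x̄) = (-3.8594) + (3.2656) + (3.2656) + (3.2656) + (-3.6094) + (1.6406) + (1.6406) = 5.6094
Denominator Σ(x_t−x̄)² = 31.8750
r_1 = 5.6094 / 31.8750 = 0.176

0.176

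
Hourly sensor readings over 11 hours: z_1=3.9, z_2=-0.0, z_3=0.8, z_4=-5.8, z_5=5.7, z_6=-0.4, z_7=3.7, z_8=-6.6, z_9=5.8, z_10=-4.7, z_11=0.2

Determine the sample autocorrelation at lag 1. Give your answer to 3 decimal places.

Mean z̄ = (3.9 − 0.0 + 0.8 − 5.8 + 5.7 − 0.4 + 3.7 − 6.6 + 5.8 − 4.7 + 0.2)/11 = 0.2364
Numerator Σ_{t=1}^{10}(z_t−z̄)(z_{t+1}−z̄) = -132.0613
Denominator Σ(z_t−z̄)² = 194.5455
r_1 = -132.0613 / 194.5455 = -0.679

-0.679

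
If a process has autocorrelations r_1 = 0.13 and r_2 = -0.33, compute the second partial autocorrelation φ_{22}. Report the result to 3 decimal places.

-0.353

φ_{22} = (r_2 − r_1²) / (1 − r_1²)
r_1² = (0.13)² = 0.0169
Numerator = -0.33 − 0.0169 = -0.3469; denominator = 1 − 0.0169 = 0.9831
φ_{22} = -0.3469 / 0.9831 = -0.353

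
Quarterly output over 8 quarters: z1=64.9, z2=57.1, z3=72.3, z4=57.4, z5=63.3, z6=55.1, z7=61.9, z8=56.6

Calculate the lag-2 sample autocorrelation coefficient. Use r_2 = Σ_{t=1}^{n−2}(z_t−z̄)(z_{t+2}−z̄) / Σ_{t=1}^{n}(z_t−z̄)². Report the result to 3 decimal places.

Mean z̄ = (64.9 + 57.1 + 72.3 + 57.4 + 63.3 + 55.1 + 61.9 + 56.6)/8 = 61.0750
Deviations from mean: 3.8250, -3.9750, 11.2250, -3.6750, 2.2250, -5.9750, 0.8250, -4.4750
Σ(z_t−z̄)(z_{t+2}−z̄) = (42.9356) + (14.6081) + (24.9756) + (21.9581) + (1.8356) + (26.7381) = 133.0513
Denominator Σ(z_t−z̄)² = 231.2950
r_2 = 133.0513 / 231.2950 = 0.575

0.575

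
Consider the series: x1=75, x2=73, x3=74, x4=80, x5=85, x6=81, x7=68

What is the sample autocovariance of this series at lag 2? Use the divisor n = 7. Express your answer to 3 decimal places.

-12.420

Mean x̄ = (75 + 73 + 74 + 80 + 85 + 81 + 68)/7 = 76.5714
Σ_{t=1}^{5}(x_t−x̄)(x_{t+2}−x̄) = -86.9388
γ_2 = -86.9388 / 7 = -12.420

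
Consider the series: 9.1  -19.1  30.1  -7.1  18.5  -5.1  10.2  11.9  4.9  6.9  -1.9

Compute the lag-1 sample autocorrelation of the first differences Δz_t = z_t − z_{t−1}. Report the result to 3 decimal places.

First differences Δz: -28.2, 49.2, -37.2, 25.6, -23.6, 15.3, 1.7, -7.0, 2.0, -8.8
Mean of differences = -1.1000
Numerator Σ(Δz_t−Δz̄)(Δz_{t+1}−Δz̄) = -5125.3400
Denominator Σ(Δz_t−Δz̄)² = 6167.3600
r_1(Δz) = -5125.3400 / 6167.3600 = -0.831

-0.831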